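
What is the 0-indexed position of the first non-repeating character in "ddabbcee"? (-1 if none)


Input: ddabbcee
Character frequencies:
  'a': 1
  'b': 2
  'c': 1
  'd': 2
  'e': 2
Scanning left to right for freq == 1:
  Position 0 ('d'): freq=2, skip
  Position 1 ('d'): freq=2, skip
  Position 2 ('a'): unique! => answer = 2

2


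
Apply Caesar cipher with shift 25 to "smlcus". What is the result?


Caesar cipher: shift "smlcus" by 25
  's' (pos 18) + 25 = pos 17 = 'r'
  'm' (pos 12) + 25 = pos 11 = 'l'
  'l' (pos 11) + 25 = pos 10 = 'k'
  'c' (pos 2) + 25 = pos 1 = 'b'
  'u' (pos 20) + 25 = pos 19 = 't'
  's' (pos 18) + 25 = pos 17 = 'r'
Result: rlkbtr

rlkbtr


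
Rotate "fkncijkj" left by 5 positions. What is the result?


Input: "fkncijkj", rotate left by 5
First 5 characters: "fknci"
Remaining characters: "jkj"
Concatenate remaining + first: "jkj" + "fknci" = "jkjfknci"

jkjfknci


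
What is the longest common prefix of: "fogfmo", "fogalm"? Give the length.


Words: fogfmo, fogalm
  Position 0: all 'f' => match
  Position 1: all 'o' => match
  Position 2: all 'g' => match
  Position 3: ('f', 'a') => mismatch, stop
LCP = "fog" (length 3)

3


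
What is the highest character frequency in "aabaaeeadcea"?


Input: aabaaeeadcea
Character counts:
  'a': 6
  'b': 1
  'c': 1
  'd': 1
  'e': 3
Maximum frequency: 6

6


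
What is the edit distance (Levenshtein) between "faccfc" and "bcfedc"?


Computing edit distance: "faccfc" -> "bcfedc"
DP table:
           b    c    f    e    d    c
      0    1    2    3    4    5    6
  f   1    1    2    2    3    4    5
  a   2    2    2    3    3    4    5
  c   3    3    2    3    4    4    4
  c   4    4    3    3    4    5    4
  f   5    5    4    3    4    5    5
  c   6    6    5    4    4    5    5
Edit distance = dp[6][6] = 5

5


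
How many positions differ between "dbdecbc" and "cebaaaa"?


Comparing "dbdecbc" and "cebaaaa" position by position:
  Position 0: 'd' vs 'c' => DIFFER
  Position 1: 'b' vs 'e' => DIFFER
  Position 2: 'd' vs 'b' => DIFFER
  Position 3: 'e' vs 'a' => DIFFER
  Position 4: 'c' vs 'a' => DIFFER
  Position 5: 'b' vs 'a' => DIFFER
  Position 6: 'c' vs 'a' => DIFFER
Positions that differ: 7

7


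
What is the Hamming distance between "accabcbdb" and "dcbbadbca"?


Comparing "accabcbdb" and "dcbbadbca" position by position:
  Position 0: 'a' vs 'd' => differ
  Position 1: 'c' vs 'c' => same
  Position 2: 'c' vs 'b' => differ
  Position 3: 'a' vs 'b' => differ
  Position 4: 'b' vs 'a' => differ
  Position 5: 'c' vs 'd' => differ
  Position 6: 'b' vs 'b' => same
  Position 7: 'd' vs 'c' => differ
  Position 8: 'b' vs 'a' => differ
Total differences (Hamming distance): 7

7


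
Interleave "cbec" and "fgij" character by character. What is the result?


Interleaving "cbec" and "fgij":
  Position 0: 'c' from first, 'f' from second => "cf"
  Position 1: 'b' from first, 'g' from second => "bg"
  Position 2: 'e' from first, 'i' from second => "ei"
  Position 3: 'c' from first, 'j' from second => "cj"
Result: cfbgeicj

cfbgeicj


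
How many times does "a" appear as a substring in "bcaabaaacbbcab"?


Searching for "a" in "bcaabaaacbbcab"
Scanning each position:
  Position 0: "b" => no
  Position 1: "c" => no
  Position 2: "a" => MATCH
  Position 3: "a" => MATCH
  Position 4: "b" => no
  Position 5: "a" => MATCH
  Position 6: "a" => MATCH
  Position 7: "a" => MATCH
  Position 8: "c" => no
  Position 9: "b" => no
  Position 10: "b" => no
  Position 11: "c" => no
  Position 12: "a" => MATCH
  Position 13: "b" => no
Total occurrences: 6

6


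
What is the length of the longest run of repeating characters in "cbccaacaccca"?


Input: "cbccaacaccca"
Scanning for longest run:
  Position 1 ('b'): new char, reset run to 1
  Position 2 ('c'): new char, reset run to 1
  Position 3 ('c'): continues run of 'c', length=2
  Position 4 ('a'): new char, reset run to 1
  Position 5 ('a'): continues run of 'a', length=2
  Position 6 ('c'): new char, reset run to 1
  Position 7 ('a'): new char, reset run to 1
  Position 8 ('c'): new char, reset run to 1
  Position 9 ('c'): continues run of 'c', length=2
  Position 10 ('c'): continues run of 'c', length=3
  Position 11 ('a'): new char, reset run to 1
Longest run: 'c' with length 3

3


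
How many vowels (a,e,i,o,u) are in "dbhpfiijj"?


Input: dbhpfiijj
Checking each character:
  'd' at position 0: consonant
  'b' at position 1: consonant
  'h' at position 2: consonant
  'p' at position 3: consonant
  'f' at position 4: consonant
  'i' at position 5: vowel (running total: 1)
  'i' at position 6: vowel (running total: 2)
  'j' at position 7: consonant
  'j' at position 8: consonant
Total vowels: 2

2


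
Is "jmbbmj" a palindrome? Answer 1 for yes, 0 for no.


Input: jmbbmj
Reversed: jmbbmj
  Compare pos 0 ('j') with pos 5 ('j'): match
  Compare pos 1 ('m') with pos 4 ('m'): match
  Compare pos 2 ('b') with pos 3 ('b'): match
Result: palindrome

1


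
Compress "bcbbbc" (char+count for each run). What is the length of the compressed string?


Input: bcbbbc
Runs:
  'b' x 1 => "b1"
  'c' x 1 => "c1"
  'b' x 3 => "b3"
  'c' x 1 => "c1"
Compressed: "b1c1b3c1"
Compressed length: 8

8


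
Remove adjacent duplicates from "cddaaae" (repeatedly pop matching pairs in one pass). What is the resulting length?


Input: cddaaae
Stack-based adjacent duplicate removal:
  Read 'c': push. Stack: c
  Read 'd': push. Stack: cd
  Read 'd': matches stack top 'd' => pop. Stack: c
  Read 'a': push. Stack: ca
  Read 'a': matches stack top 'a' => pop. Stack: c
  Read 'a': push. Stack: ca
  Read 'e': push. Stack: cae
Final stack: "cae" (length 3)

3


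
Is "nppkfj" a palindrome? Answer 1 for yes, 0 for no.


Input: nppkfj
Reversed: jfkppn
  Compare pos 0 ('n') with pos 5 ('j'): MISMATCH
  Compare pos 1 ('p') with pos 4 ('f'): MISMATCH
  Compare pos 2 ('p') with pos 3 ('k'): MISMATCH
Result: not a palindrome

0


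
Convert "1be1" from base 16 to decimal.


Input: "1be1" in base 16
Positional expansion:
  Digit '1' (value 1) x 16^3 = 4096
  Digit 'b' (value 11) x 16^2 = 2816
  Digit 'e' (value 14) x 16^1 = 224
  Digit '1' (value 1) x 16^0 = 1
Sum = 7137

7137


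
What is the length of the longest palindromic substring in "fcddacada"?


Input: "fcddacada"
Checking substrings for palindromes:
  [3:8] "dacad" (len 5) => palindrome
  [4:7] "aca" (len 3) => palindrome
  [6:9] "ada" (len 3) => palindrome
  [2:4] "dd" (len 2) => palindrome
Longest palindromic substring: "dacad" with length 5

5


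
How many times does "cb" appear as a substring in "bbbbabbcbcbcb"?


Searching for "cb" in "bbbbabbcbcbcb"
Scanning each position:
  Position 0: "bb" => no
  Position 1: "bb" => no
  Position 2: "bb" => no
  Position 3: "ba" => no
  Position 4: "ab" => no
  Position 5: "bb" => no
  Position 6: "bc" => no
  Position 7: "cb" => MATCH
  Position 8: "bc" => no
  Position 9: "cb" => MATCH
  Position 10: "bc" => no
  Position 11: "cb" => MATCH
Total occurrences: 3

3


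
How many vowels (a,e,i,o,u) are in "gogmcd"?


Input: gogmcd
Checking each character:
  'g' at position 0: consonant
  'o' at position 1: vowel (running total: 1)
  'g' at position 2: consonant
  'm' at position 3: consonant
  'c' at position 4: consonant
  'd' at position 5: consonant
Total vowels: 1

1


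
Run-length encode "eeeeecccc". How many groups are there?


Input: eeeeecccc
Scanning for consecutive runs:
  Group 1: 'e' x 5 (positions 0-4)
  Group 2: 'c' x 4 (positions 5-8)
Total groups: 2

2


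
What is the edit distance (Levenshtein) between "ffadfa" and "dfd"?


Computing edit distance: "ffadfa" -> "dfd"
DP table:
           d    f    d
      0    1    2    3
  f   1    1    1    2
  f   2    2    1    2
  a   3    3    2    2
  d   4    3    3    2
  f   5    4    3    3
  a   6    5    4    4
Edit distance = dp[6][3] = 4

4


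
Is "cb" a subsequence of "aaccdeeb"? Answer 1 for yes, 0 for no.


Check if "cb" is a subsequence of "aaccdeeb"
Greedy scan:
  Position 0 ('a'): no match needed
  Position 1 ('a'): no match needed
  Position 2 ('c'): matches sub[0] = 'c'
  Position 3 ('c'): no match needed
  Position 4 ('d'): no match needed
  Position 5 ('e'): no match needed
  Position 6 ('e'): no match needed
  Position 7 ('b'): matches sub[1] = 'b'
All 2 characters matched => is a subsequence

1


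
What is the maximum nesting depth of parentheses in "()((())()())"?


Input: "()((())()())"
Tracking depth:
  Position 0 '(': depth becomes 1
  Position 1 ')': depth becomes 0
  Position 2 '(': depth becomes 1
  Position 3 '(': depth becomes 2
  Position 4 '(': depth becomes 3
  Position 5 ')': depth becomes 2
  Position 6 ')': depth becomes 1
  Position 7 '(': depth becomes 2
  Position 8 ')': depth becomes 1
  Position 9 '(': depth becomes 2
  Position 10 ')': depth becomes 1
  Position 11 ')': depth becomes 0
Maximum depth reached: 3

3


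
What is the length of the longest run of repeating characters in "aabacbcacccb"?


Input: "aabacbcacccb"
Scanning for longest run:
  Position 1 ('a'): continues run of 'a', length=2
  Position 2 ('b'): new char, reset run to 1
  Position 3 ('a'): new char, reset run to 1
  Position 4 ('c'): new char, reset run to 1
  Position 5 ('b'): new char, reset run to 1
  Position 6 ('c'): new char, reset run to 1
  Position 7 ('a'): new char, reset run to 1
  Position 8 ('c'): new char, reset run to 1
  Position 9 ('c'): continues run of 'c', length=2
  Position 10 ('c'): continues run of 'c', length=3
  Position 11 ('b'): new char, reset run to 1
Longest run: 'c' with length 3

3


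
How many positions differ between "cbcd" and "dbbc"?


Comparing "cbcd" and "dbbc" position by position:
  Position 0: 'c' vs 'd' => DIFFER
  Position 1: 'b' vs 'b' => same
  Position 2: 'c' vs 'b' => DIFFER
  Position 3: 'd' vs 'c' => DIFFER
Positions that differ: 3

3


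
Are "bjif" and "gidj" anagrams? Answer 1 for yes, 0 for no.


Strings: "bjif", "gidj"
Sorted first:  bfij
Sorted second: dgij
Differ at position 0: 'b' vs 'd' => not anagrams

0


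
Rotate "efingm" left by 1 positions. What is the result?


Input: "efingm", rotate left by 1
First 1 characters: "e"
Remaining characters: "fingm"
Concatenate remaining + first: "fingm" + "e" = "fingme"

fingme


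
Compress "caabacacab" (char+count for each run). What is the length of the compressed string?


Input: caabacacab
Runs:
  'c' x 1 => "c1"
  'a' x 2 => "a2"
  'b' x 1 => "b1"
  'a' x 1 => "a1"
  'c' x 1 => "c1"
  'a' x 1 => "a1"
  'c' x 1 => "c1"
  'a' x 1 => "a1"
  'b' x 1 => "b1"
Compressed: "c1a2b1a1c1a1c1a1b1"
Compressed length: 18

18


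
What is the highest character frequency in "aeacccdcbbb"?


Input: aeacccdcbbb
Character counts:
  'a': 2
  'b': 3
  'c': 4
  'd': 1
  'e': 1
Maximum frequency: 4

4


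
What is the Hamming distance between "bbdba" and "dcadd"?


Comparing "bbdba" and "dcadd" position by position:
  Position 0: 'b' vs 'd' => differ
  Position 1: 'b' vs 'c' => differ
  Position 2: 'd' vs 'a' => differ
  Position 3: 'b' vs 'd' => differ
  Position 4: 'a' vs 'd' => differ
Total differences (Hamming distance): 5

5


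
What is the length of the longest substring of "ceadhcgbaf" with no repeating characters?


Input: "ceadhcgbaf"
Sliding window (track last position of each char):
  Position 0 ('c'): window [0,0] length 1 -- new best
  Position 1 ('e'): window [0,1] length 2 -- new best
  Position 2 ('a'): window [0,2] length 3 -- new best
  Position 3 ('d'): window [0,3] length 4 -- new best
  Position 4 ('h'): window [0,4] length 5 -- new best
  Position 5 ('c'): repeat (last at 0), move window start to 1
  Position 5 ('c'): window [1,5] length 5
  Position 6 ('g'): window [1,6] length 6 -- new best
  Position 7 ('b'): window [1,7] length 7 -- new best
  Position 8 ('a'): repeat (last at 2), move window start to 3
  Position 8 ('a'): window [3,8] length 6
  Position 9 ('f'): window [3,9] length 7
Longest substring with no repeats: "eadhcgb" with length 7

7


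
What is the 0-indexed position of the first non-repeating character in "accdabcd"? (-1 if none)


Input: accdabcd
Character frequencies:
  'a': 2
  'b': 1
  'c': 3
  'd': 2
Scanning left to right for freq == 1:
  Position 0 ('a'): freq=2, skip
  Position 1 ('c'): freq=3, skip
  Position 2 ('c'): freq=3, skip
  Position 3 ('d'): freq=2, skip
  Position 4 ('a'): freq=2, skip
  Position 5 ('b'): unique! => answer = 5

5


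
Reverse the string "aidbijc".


Input: aidbijc
Reading characters right to left:
  Position 6: 'c'
  Position 5: 'j'
  Position 4: 'i'
  Position 3: 'b'
  Position 2: 'd'
  Position 1: 'i'
  Position 0: 'a'
Reversed: cjibdia

cjibdia


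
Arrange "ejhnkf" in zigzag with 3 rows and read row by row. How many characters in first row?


Zigzag "ejhnkf" into 3 rows:
Placing characters:
  'e' => row 0
  'j' => row 1
  'h' => row 2
  'n' => row 1
  'k' => row 0
  'f' => row 1
Rows:
  Row 0: "ek"
  Row 1: "jnf"
  Row 2: "h"
First row length: 2

2


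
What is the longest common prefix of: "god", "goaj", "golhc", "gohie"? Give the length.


Words: god, goaj, golhc, gohie
  Position 0: all 'g' => match
  Position 1: all 'o' => match
  Position 2: ('d', 'a', 'l', 'h') => mismatch, stop
LCP = "go" (length 2)

2


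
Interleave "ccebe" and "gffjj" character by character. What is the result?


Interleaving "ccebe" and "gffjj":
  Position 0: 'c' from first, 'g' from second => "cg"
  Position 1: 'c' from first, 'f' from second => "cf"
  Position 2: 'e' from first, 'f' from second => "ef"
  Position 3: 'b' from first, 'j' from second => "bj"
  Position 4: 'e' from first, 'j' from second => "ej"
Result: cgcfefbjej

cgcfefbjej


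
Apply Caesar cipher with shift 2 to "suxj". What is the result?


Caesar cipher: shift "suxj" by 2
  's' (pos 18) + 2 = pos 20 = 'u'
  'u' (pos 20) + 2 = pos 22 = 'w'
  'x' (pos 23) + 2 = pos 25 = 'z'
  'j' (pos 9) + 2 = pos 11 = 'l'
Result: uwzl

uwzl


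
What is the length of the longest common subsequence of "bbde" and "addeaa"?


LCS of "bbde" and "addeaa"
DP table:
           a    d    d    e    a    a
      0    0    0    0    0    0    0
  b   0    0    0    0    0    0    0
  b   0    0    0    0    0    0    0
  d   0    0    1    1    1    1    1
  e   0    0    1    1    2    2    2
LCS length = dp[4][6] = 2

2


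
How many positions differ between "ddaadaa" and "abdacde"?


Comparing "ddaadaa" and "abdacde" position by position:
  Position 0: 'd' vs 'a' => DIFFER
  Position 1: 'd' vs 'b' => DIFFER
  Position 2: 'a' vs 'd' => DIFFER
  Position 3: 'a' vs 'a' => same
  Position 4: 'd' vs 'c' => DIFFER
  Position 5: 'a' vs 'd' => DIFFER
  Position 6: 'a' vs 'e' => DIFFER
Positions that differ: 6

6


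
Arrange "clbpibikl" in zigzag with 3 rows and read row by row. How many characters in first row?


Zigzag "clbpibikl" into 3 rows:
Placing characters:
  'c' => row 0
  'l' => row 1
  'b' => row 2
  'p' => row 1
  'i' => row 0
  'b' => row 1
  'i' => row 2
  'k' => row 1
  'l' => row 0
Rows:
  Row 0: "cil"
  Row 1: "lpbk"
  Row 2: "bi"
First row length: 3

3


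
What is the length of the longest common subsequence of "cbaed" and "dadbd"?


LCS of "cbaed" and "dadbd"
DP table:
           d    a    d    b    d
      0    0    0    0    0    0
  c   0    0    0    0    0    0
  b   0    0    0    0    1    1
  a   0    0    1    1    1    1
  e   0    0    1    1    1    1
  d   0    1    1    2    2    2
LCS length = dp[5][5] = 2

2


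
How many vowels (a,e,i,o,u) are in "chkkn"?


Input: chkkn
Checking each character:
  'c' at position 0: consonant
  'h' at position 1: consonant
  'k' at position 2: consonant
  'k' at position 3: consonant
  'n' at position 4: consonant
Total vowels: 0

0


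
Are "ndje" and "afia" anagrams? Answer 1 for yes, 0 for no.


Strings: "ndje", "afia"
Sorted first:  dejn
Sorted second: aafi
Differ at position 0: 'd' vs 'a' => not anagrams

0


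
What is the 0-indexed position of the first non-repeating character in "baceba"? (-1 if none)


Input: baceba
Character frequencies:
  'a': 2
  'b': 2
  'c': 1
  'e': 1
Scanning left to right for freq == 1:
  Position 0 ('b'): freq=2, skip
  Position 1 ('a'): freq=2, skip
  Position 2 ('c'): unique! => answer = 2

2


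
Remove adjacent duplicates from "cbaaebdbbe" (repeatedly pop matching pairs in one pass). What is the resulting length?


Input: cbaaebdbbe
Stack-based adjacent duplicate removal:
  Read 'c': push. Stack: c
  Read 'b': push. Stack: cb
  Read 'a': push. Stack: cba
  Read 'a': matches stack top 'a' => pop. Stack: cb
  Read 'e': push. Stack: cbe
  Read 'b': push. Stack: cbeb
  Read 'd': push. Stack: cbebd
  Read 'b': push. Stack: cbebdb
  Read 'b': matches stack top 'b' => pop. Stack: cbebd
  Read 'e': push. Stack: cbebde
Final stack: "cbebde" (length 6)

6


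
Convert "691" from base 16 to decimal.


Input: "691" in base 16
Positional expansion:
  Digit '6' (value 6) x 16^2 = 1536
  Digit '9' (value 9) x 16^1 = 144
  Digit '1' (value 1) x 16^0 = 1
Sum = 1681

1681


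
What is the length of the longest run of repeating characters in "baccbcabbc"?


Input: "baccbcabbc"
Scanning for longest run:
  Position 1 ('a'): new char, reset run to 1
  Position 2 ('c'): new char, reset run to 1
  Position 3 ('c'): continues run of 'c', length=2
  Position 4 ('b'): new char, reset run to 1
  Position 5 ('c'): new char, reset run to 1
  Position 6 ('a'): new char, reset run to 1
  Position 7 ('b'): new char, reset run to 1
  Position 8 ('b'): continues run of 'b', length=2
  Position 9 ('c'): new char, reset run to 1
Longest run: 'c' with length 2

2


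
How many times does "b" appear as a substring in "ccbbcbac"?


Searching for "b" in "ccbbcbac"
Scanning each position:
  Position 0: "c" => no
  Position 1: "c" => no
  Position 2: "b" => MATCH
  Position 3: "b" => MATCH
  Position 4: "c" => no
  Position 5: "b" => MATCH
  Position 6: "a" => no
  Position 7: "c" => no
Total occurrences: 3

3


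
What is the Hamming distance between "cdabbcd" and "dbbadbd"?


Comparing "cdabbcd" and "dbbadbd" position by position:
  Position 0: 'c' vs 'd' => differ
  Position 1: 'd' vs 'b' => differ
  Position 2: 'a' vs 'b' => differ
  Position 3: 'b' vs 'a' => differ
  Position 4: 'b' vs 'd' => differ
  Position 5: 'c' vs 'b' => differ
  Position 6: 'd' vs 'd' => same
Total differences (Hamming distance): 6

6


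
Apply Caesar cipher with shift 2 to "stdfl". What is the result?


Caesar cipher: shift "stdfl" by 2
  's' (pos 18) + 2 = pos 20 = 'u'
  't' (pos 19) + 2 = pos 21 = 'v'
  'd' (pos 3) + 2 = pos 5 = 'f'
  'f' (pos 5) + 2 = pos 7 = 'h'
  'l' (pos 11) + 2 = pos 13 = 'n'
Result: uvfhn

uvfhn


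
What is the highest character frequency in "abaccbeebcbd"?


Input: abaccbeebcbd
Character counts:
  'a': 2
  'b': 4
  'c': 3
  'd': 1
  'e': 2
Maximum frequency: 4

4


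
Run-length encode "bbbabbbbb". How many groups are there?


Input: bbbabbbbb
Scanning for consecutive runs:
  Group 1: 'b' x 3 (positions 0-2)
  Group 2: 'a' x 1 (positions 3-3)
  Group 3: 'b' x 5 (positions 4-8)
Total groups: 3

3


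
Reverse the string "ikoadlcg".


Input: ikoadlcg
Reading characters right to left:
  Position 7: 'g'
  Position 6: 'c'
  Position 5: 'l'
  Position 4: 'd'
  Position 3: 'a'
  Position 2: 'o'
  Position 1: 'k'
  Position 0: 'i'
Reversed: gcldaoki

gcldaoki


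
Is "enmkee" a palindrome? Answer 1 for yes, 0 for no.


Input: enmkee
Reversed: eekmne
  Compare pos 0 ('e') with pos 5 ('e'): match
  Compare pos 1 ('n') with pos 4 ('e'): MISMATCH
  Compare pos 2 ('m') with pos 3 ('k'): MISMATCH
Result: not a palindrome

0


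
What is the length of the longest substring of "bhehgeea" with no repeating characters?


Input: "bhehgeea"
Sliding window (track last position of each char):
  Position 0 ('b'): window [0,0] length 1 -- new best
  Position 1 ('h'): window [0,1] length 2 -- new best
  Position 2 ('e'): window [0,2] length 3 -- new best
  Position 3 ('h'): repeat (last at 1), move window start to 2
  Position 3 ('h'): window [2,3] length 2
  Position 4 ('g'): window [2,4] length 3
  Position 5 ('e'): repeat (last at 2), move window start to 3
  Position 5 ('e'): window [3,5] length 3
  Position 6 ('e'): repeat (last at 5), move window start to 6
  Position 6 ('e'): window [6,6] length 1
  Position 7 ('a'): window [6,7] length 2
Longest substring with no repeats: "bhe" with length 3

3


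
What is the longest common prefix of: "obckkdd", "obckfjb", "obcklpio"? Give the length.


Words: obckkdd, obckfjb, obcklpio
  Position 0: all 'o' => match
  Position 1: all 'b' => match
  Position 2: all 'c' => match
  Position 3: all 'k' => match
  Position 4: ('k', 'f', 'l') => mismatch, stop
LCP = "obck" (length 4)

4


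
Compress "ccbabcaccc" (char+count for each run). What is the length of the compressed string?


Input: ccbabcaccc
Runs:
  'c' x 2 => "c2"
  'b' x 1 => "b1"
  'a' x 1 => "a1"
  'b' x 1 => "b1"
  'c' x 1 => "c1"
  'a' x 1 => "a1"
  'c' x 3 => "c3"
Compressed: "c2b1a1b1c1a1c3"
Compressed length: 14

14


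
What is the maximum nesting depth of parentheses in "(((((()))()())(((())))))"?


Input: "(((((()))()())(((())))))"
Tracking depth:
  Position 0 '(': depth becomes 1
  Position 1 '(': depth becomes 2
  Position 2 '(': depth becomes 3
  Position 3 '(': depth becomes 4
  Position 4 '(': depth becomes 5
  Position 5 '(': depth becomes 6
  Position 6 ')': depth becomes 5
  Position 7 ')': depth becomes 4
  Position 8 ')': depth becomes 3
  Position 9 '(': depth becomes 4
  Position 10 ')': depth becomes 3
  Position 11 '(': depth becomes 4
  Position 12 ')': depth becomes 3
  Position 13 ')': depth becomes 2
  Position 14 '(': depth becomes 3
  Position 15 '(': depth becomes 4
  Position 16 '(': depth becomes 5
  Position 17 '(': depth becomes 6
  Position 18 ')': depth becomes 5
  Position 19 ')': depth becomes 4
  Position 20 ')': depth becomes 3
  Position 21 ')': depth becomes 2
  Position 22 ')': depth becomes 1
  Position 23 ')': depth becomes 0
Maximum depth reached: 6

6


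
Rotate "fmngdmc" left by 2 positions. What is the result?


Input: "fmngdmc", rotate left by 2
First 2 characters: "fm"
Remaining characters: "ngdmc"
Concatenate remaining + first: "ngdmc" + "fm" = "ngdmcfm"

ngdmcfm


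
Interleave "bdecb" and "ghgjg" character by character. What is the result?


Interleaving "bdecb" and "ghgjg":
  Position 0: 'b' from first, 'g' from second => "bg"
  Position 1: 'd' from first, 'h' from second => "dh"
  Position 2: 'e' from first, 'g' from second => "eg"
  Position 3: 'c' from first, 'j' from second => "cj"
  Position 4: 'b' from first, 'g' from second => "bg"
Result: bgdhegcjbg

bgdhegcjbg


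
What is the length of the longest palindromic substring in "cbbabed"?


Input: "cbbabed"
Checking substrings for palindromes:
  [2:5] "bab" (len 3) => palindrome
  [1:3] "bb" (len 2) => palindrome
Longest palindromic substring: "bab" with length 3

3


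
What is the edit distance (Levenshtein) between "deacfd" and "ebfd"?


Computing edit distance: "deacfd" -> "ebfd"
DP table:
           e    b    f    d
      0    1    2    3    4
  d   1    1    2    3    3
  e   2    1    2    3    4
  a   3    2    2    3    4
  c   4    3    3    3    4
  f   5    4    4    3    4
  d   6    5    5    4    3
Edit distance = dp[6][4] = 3

3


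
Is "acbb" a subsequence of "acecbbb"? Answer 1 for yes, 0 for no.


Check if "acbb" is a subsequence of "acecbbb"
Greedy scan:
  Position 0 ('a'): matches sub[0] = 'a'
  Position 1 ('c'): matches sub[1] = 'c'
  Position 2 ('e'): no match needed
  Position 3 ('c'): no match needed
  Position 4 ('b'): matches sub[2] = 'b'
  Position 5 ('b'): matches sub[3] = 'b'
  Position 6 ('b'): no match needed
All 4 characters matched => is a subsequence

1


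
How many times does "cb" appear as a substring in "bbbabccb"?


Searching for "cb" in "bbbabccb"
Scanning each position:
  Position 0: "bb" => no
  Position 1: "bb" => no
  Position 2: "ba" => no
  Position 3: "ab" => no
  Position 4: "bc" => no
  Position 5: "cc" => no
  Position 6: "cb" => MATCH
Total occurrences: 1

1


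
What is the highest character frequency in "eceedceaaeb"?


Input: eceedceaaeb
Character counts:
  'a': 2
  'b': 1
  'c': 2
  'd': 1
  'e': 5
Maximum frequency: 5

5


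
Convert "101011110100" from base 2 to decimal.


Input: "101011110100" in base 2
Positional expansion:
  Digit '1' (value 1) x 2^11 = 2048
  Digit '0' (value 0) x 2^10 = 0
  Digit '1' (value 1) x 2^9 = 512
  Digit '0' (value 0) x 2^8 = 0
  Digit '1' (value 1) x 2^7 = 128
  Digit '1' (value 1) x 2^6 = 64
  Digit '1' (value 1) x 2^5 = 32
  Digit '1' (value 1) x 2^4 = 16
  Digit '0' (value 0) x 2^3 = 0
  Digit '1' (value 1) x 2^2 = 4
  Digit '0' (value 0) x 2^1 = 0
  Digit '0' (value 0) x 2^0 = 0
Sum = 2804

2804


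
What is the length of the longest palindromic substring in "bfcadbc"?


Input: "bfcadbc"
Checking substrings for palindromes:
  No multi-char palindromic substrings found
Longest palindromic substring: "b" with length 1

1


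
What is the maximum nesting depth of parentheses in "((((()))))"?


Input: "((((()))))"
Tracking depth:
  Position 0 '(': depth becomes 1
  Position 1 '(': depth becomes 2
  Position 2 '(': depth becomes 3
  Position 3 '(': depth becomes 4
  Position 4 '(': depth becomes 5
  Position 5 ')': depth becomes 4
  Position 6 ')': depth becomes 3
  Position 7 ')': depth becomes 2
  Position 8 ')': depth becomes 1
  Position 9 ')': depth becomes 0
Maximum depth reached: 5

5


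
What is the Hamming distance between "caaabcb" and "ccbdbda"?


Comparing "caaabcb" and "ccbdbda" position by position:
  Position 0: 'c' vs 'c' => same
  Position 1: 'a' vs 'c' => differ
  Position 2: 'a' vs 'b' => differ
  Position 3: 'a' vs 'd' => differ
  Position 4: 'b' vs 'b' => same
  Position 5: 'c' vs 'd' => differ
  Position 6: 'b' vs 'a' => differ
Total differences (Hamming distance): 5

5


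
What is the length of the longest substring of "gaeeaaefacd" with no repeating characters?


Input: "gaeeaaefacd"
Sliding window (track last position of each char):
  Position 0 ('g'): window [0,0] length 1 -- new best
  Position 1 ('a'): window [0,1] length 2 -- new best
  Position 2 ('e'): window [0,2] length 3 -- new best
  Position 3 ('e'): repeat (last at 2), move window start to 3
  Position 3 ('e'): window [3,3] length 1
  Position 4 ('a'): window [3,4] length 2
  Position 5 ('a'): repeat (last at 4), move window start to 5
  Position 5 ('a'): window [5,5] length 1
  Position 6 ('e'): window [5,6] length 2
  Position 7 ('f'): window [5,7] length 3
  Position 8 ('a'): repeat (last at 5), move window start to 6
  Position 8 ('a'): window [6,8] length 3
  Position 9 ('c'): window [6,9] length 4 -- new best
  Position 10 ('d'): window [6,10] length 5 -- new best
Longest substring with no repeats: "efacd" with length 5

5


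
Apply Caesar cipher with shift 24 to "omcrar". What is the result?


Caesar cipher: shift "omcrar" by 24
  'o' (pos 14) + 24 = pos 12 = 'm'
  'm' (pos 12) + 24 = pos 10 = 'k'
  'c' (pos 2) + 24 = pos 0 = 'a'
  'r' (pos 17) + 24 = pos 15 = 'p'
  'a' (pos 0) + 24 = pos 24 = 'y'
  'r' (pos 17) + 24 = pos 15 = 'p'
Result: mkapyp

mkapyp


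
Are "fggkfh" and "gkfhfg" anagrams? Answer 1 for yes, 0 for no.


Strings: "fggkfh", "gkfhfg"
Sorted first:  ffgghk
Sorted second: ffgghk
Sorted forms match => anagrams

1


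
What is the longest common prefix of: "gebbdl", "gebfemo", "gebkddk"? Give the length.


Words: gebbdl, gebfemo, gebkddk
  Position 0: all 'g' => match
  Position 1: all 'e' => match
  Position 2: all 'b' => match
  Position 3: ('b', 'f', 'k') => mismatch, stop
LCP = "geb" (length 3)

3


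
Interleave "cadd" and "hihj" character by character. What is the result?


Interleaving "cadd" and "hihj":
  Position 0: 'c' from first, 'h' from second => "ch"
  Position 1: 'a' from first, 'i' from second => "ai"
  Position 2: 'd' from first, 'h' from second => "dh"
  Position 3: 'd' from first, 'j' from second => "dj"
Result: chaidhdj

chaidhdj


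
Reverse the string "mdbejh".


Input: mdbejh
Reading characters right to left:
  Position 5: 'h'
  Position 4: 'j'
  Position 3: 'e'
  Position 2: 'b'
  Position 1: 'd'
  Position 0: 'm'
Reversed: hjebdm

hjebdm


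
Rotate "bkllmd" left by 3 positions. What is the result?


Input: "bkllmd", rotate left by 3
First 3 characters: "bkl"
Remaining characters: "lmd"
Concatenate remaining + first: "lmd" + "bkl" = "lmdbkl"

lmdbkl


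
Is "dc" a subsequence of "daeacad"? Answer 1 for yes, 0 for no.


Check if "dc" is a subsequence of "daeacad"
Greedy scan:
  Position 0 ('d'): matches sub[0] = 'd'
  Position 1 ('a'): no match needed
  Position 2 ('e'): no match needed
  Position 3 ('a'): no match needed
  Position 4 ('c'): matches sub[1] = 'c'
  Position 5 ('a'): no match needed
  Position 6 ('d'): no match needed
All 2 characters matched => is a subsequence

1


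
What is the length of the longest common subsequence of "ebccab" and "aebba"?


LCS of "ebccab" and "aebba"
DP table:
           a    e    b    b    a
      0    0    0    0    0    0
  e   0    0    1    1    1    1
  b   0    0    1    2    2    2
  c   0    0    1    2    2    2
  c   0    0    1    2    2    2
  a   0    1    1    2    2    3
  b   0    1    1    2    3    3
LCS length = dp[6][5] = 3

3


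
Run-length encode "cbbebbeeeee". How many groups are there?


Input: cbbebbeeeee
Scanning for consecutive runs:
  Group 1: 'c' x 1 (positions 0-0)
  Group 2: 'b' x 2 (positions 1-2)
  Group 3: 'e' x 1 (positions 3-3)
  Group 4: 'b' x 2 (positions 4-5)
  Group 5: 'e' x 5 (positions 6-10)
Total groups: 5

5


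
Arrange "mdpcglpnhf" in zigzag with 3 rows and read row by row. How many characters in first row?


Zigzag "mdpcglpnhf" into 3 rows:
Placing characters:
  'm' => row 0
  'd' => row 1
  'p' => row 2
  'c' => row 1
  'g' => row 0
  'l' => row 1
  'p' => row 2
  'n' => row 1
  'h' => row 0
  'f' => row 1
Rows:
  Row 0: "mgh"
  Row 1: "dclnf"
  Row 2: "pp"
First row length: 3

3


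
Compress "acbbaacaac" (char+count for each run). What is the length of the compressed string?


Input: acbbaacaac
Runs:
  'a' x 1 => "a1"
  'c' x 1 => "c1"
  'b' x 2 => "b2"
  'a' x 2 => "a2"
  'c' x 1 => "c1"
  'a' x 2 => "a2"
  'c' x 1 => "c1"
Compressed: "a1c1b2a2c1a2c1"
Compressed length: 14

14


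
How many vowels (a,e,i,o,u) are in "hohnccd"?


Input: hohnccd
Checking each character:
  'h' at position 0: consonant
  'o' at position 1: vowel (running total: 1)
  'h' at position 2: consonant
  'n' at position 3: consonant
  'c' at position 4: consonant
  'c' at position 5: consonant
  'd' at position 6: consonant
Total vowels: 1

1


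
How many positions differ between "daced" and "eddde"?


Comparing "daced" and "eddde" position by position:
  Position 0: 'd' vs 'e' => DIFFER
  Position 1: 'a' vs 'd' => DIFFER
  Position 2: 'c' vs 'd' => DIFFER
  Position 3: 'e' vs 'd' => DIFFER
  Position 4: 'd' vs 'e' => DIFFER
Positions that differ: 5

5


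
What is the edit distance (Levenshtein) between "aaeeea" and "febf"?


Computing edit distance: "aaeeea" -> "febf"
DP table:
           f    e    b    f
      0    1    2    3    4
  a   1    1    2    3    4
  a   2    2    2    3    4
  e   3    3    2    3    4
  e   4    4    3    3    4
  e   5    5    4    4    4
  a   6    6    5    5    5
Edit distance = dp[6][4] = 5

5


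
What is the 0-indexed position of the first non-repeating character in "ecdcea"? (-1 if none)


Input: ecdcea
Character frequencies:
  'a': 1
  'c': 2
  'd': 1
  'e': 2
Scanning left to right for freq == 1:
  Position 0 ('e'): freq=2, skip
  Position 1 ('c'): freq=2, skip
  Position 2 ('d'): unique! => answer = 2

2


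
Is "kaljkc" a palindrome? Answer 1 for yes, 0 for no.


Input: kaljkc
Reversed: ckjlak
  Compare pos 0 ('k') with pos 5 ('c'): MISMATCH
  Compare pos 1 ('a') with pos 4 ('k'): MISMATCH
  Compare pos 2 ('l') with pos 3 ('j'): MISMATCH
Result: not a palindrome

0


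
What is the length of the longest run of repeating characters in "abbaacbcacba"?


Input: "abbaacbcacba"
Scanning for longest run:
  Position 1 ('b'): new char, reset run to 1
  Position 2 ('b'): continues run of 'b', length=2
  Position 3 ('a'): new char, reset run to 1
  Position 4 ('a'): continues run of 'a', length=2
  Position 5 ('c'): new char, reset run to 1
  Position 6 ('b'): new char, reset run to 1
  Position 7 ('c'): new char, reset run to 1
  Position 8 ('a'): new char, reset run to 1
  Position 9 ('c'): new char, reset run to 1
  Position 10 ('b'): new char, reset run to 1
  Position 11 ('a'): new char, reset run to 1
Longest run: 'b' with length 2

2


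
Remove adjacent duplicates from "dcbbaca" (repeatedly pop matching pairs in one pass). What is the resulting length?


Input: dcbbaca
Stack-based adjacent duplicate removal:
  Read 'd': push. Stack: d
  Read 'c': push. Stack: dc
  Read 'b': push. Stack: dcb
  Read 'b': matches stack top 'b' => pop. Stack: dc
  Read 'a': push. Stack: dca
  Read 'c': push. Stack: dcac
  Read 'a': push. Stack: dcaca
Final stack: "dcaca" (length 5)

5


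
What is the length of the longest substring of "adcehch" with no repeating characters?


Input: "adcehch"
Sliding window (track last position of each char):
  Position 0 ('a'): window [0,0] length 1 -- new best
  Position 1 ('d'): window [0,1] length 2 -- new best
  Position 2 ('c'): window [0,2] length 3 -- new best
  Position 3 ('e'): window [0,3] length 4 -- new best
  Position 4 ('h'): window [0,4] length 5 -- new best
  Position 5 ('c'): repeat (last at 2), move window start to 3
  Position 5 ('c'): window [3,5] length 3
  Position 6 ('h'): repeat (last at 4), move window start to 5
  Position 6 ('h'): window [5,6] length 2
Longest substring with no repeats: "adceh" with length 5

5


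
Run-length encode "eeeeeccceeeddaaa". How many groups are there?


Input: eeeeeccceeeddaaa
Scanning for consecutive runs:
  Group 1: 'e' x 5 (positions 0-4)
  Group 2: 'c' x 3 (positions 5-7)
  Group 3: 'e' x 3 (positions 8-10)
  Group 4: 'd' x 2 (positions 11-12)
  Group 5: 'a' x 3 (positions 13-15)
Total groups: 5

5


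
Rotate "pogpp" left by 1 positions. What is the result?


Input: "pogpp", rotate left by 1
First 1 characters: "p"
Remaining characters: "ogpp"
Concatenate remaining + first: "ogpp" + "p" = "ogppp"

ogppp


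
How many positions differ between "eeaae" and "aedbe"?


Comparing "eeaae" and "aedbe" position by position:
  Position 0: 'e' vs 'a' => DIFFER
  Position 1: 'e' vs 'e' => same
  Position 2: 'a' vs 'd' => DIFFER
  Position 3: 'a' vs 'b' => DIFFER
  Position 4: 'e' vs 'e' => same
Positions that differ: 3

3


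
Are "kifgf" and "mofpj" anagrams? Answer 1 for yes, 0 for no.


Strings: "kifgf", "mofpj"
Sorted first:  ffgik
Sorted second: fjmop
Differ at position 1: 'f' vs 'j' => not anagrams

0


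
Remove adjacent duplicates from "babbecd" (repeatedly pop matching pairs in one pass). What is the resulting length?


Input: babbecd
Stack-based adjacent duplicate removal:
  Read 'b': push. Stack: b
  Read 'a': push. Stack: ba
  Read 'b': push. Stack: bab
  Read 'b': matches stack top 'b' => pop. Stack: ba
  Read 'e': push. Stack: bae
  Read 'c': push. Stack: baec
  Read 'd': push. Stack: baecd
Final stack: "baecd" (length 5)

5


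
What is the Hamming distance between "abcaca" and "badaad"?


Comparing "abcaca" and "badaad" position by position:
  Position 0: 'a' vs 'b' => differ
  Position 1: 'b' vs 'a' => differ
  Position 2: 'c' vs 'd' => differ
  Position 3: 'a' vs 'a' => same
  Position 4: 'c' vs 'a' => differ
  Position 5: 'a' vs 'd' => differ
Total differences (Hamming distance): 5

5


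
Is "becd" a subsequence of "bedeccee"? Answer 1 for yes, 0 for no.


Check if "becd" is a subsequence of "bedeccee"
Greedy scan:
  Position 0 ('b'): matches sub[0] = 'b'
  Position 1 ('e'): matches sub[1] = 'e'
  Position 2 ('d'): no match needed
  Position 3 ('e'): no match needed
  Position 4 ('c'): matches sub[2] = 'c'
  Position 5 ('c'): no match needed
  Position 6 ('e'): no match needed
  Position 7 ('e'): no match needed
Only matched 3/4 characters => not a subsequence

0


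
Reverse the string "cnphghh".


Input: cnphghh
Reading characters right to left:
  Position 6: 'h'
  Position 5: 'h'
  Position 4: 'g'
  Position 3: 'h'
  Position 2: 'p'
  Position 1: 'n'
  Position 0: 'c'
Reversed: hhghpnc

hhghpnc


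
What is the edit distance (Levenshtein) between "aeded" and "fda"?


Computing edit distance: "aeded" -> "fda"
DP table:
           f    d    a
      0    1    2    3
  a   1    1    2    2
  e   2    2    2    3
  d   3    3    2    3
  e   4    4    3    3
  d   5    5    4    4
Edit distance = dp[5][3] = 4

4


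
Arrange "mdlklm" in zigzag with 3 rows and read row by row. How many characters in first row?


Zigzag "mdlklm" into 3 rows:
Placing characters:
  'm' => row 0
  'd' => row 1
  'l' => row 2
  'k' => row 1
  'l' => row 0
  'm' => row 1
Rows:
  Row 0: "ml"
  Row 1: "dkm"
  Row 2: "l"
First row length: 2

2


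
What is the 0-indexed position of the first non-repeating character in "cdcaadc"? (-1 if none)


Input: cdcaadc
Character frequencies:
  'a': 2
  'c': 3
  'd': 2
Scanning left to right for freq == 1:
  Position 0 ('c'): freq=3, skip
  Position 1 ('d'): freq=2, skip
  Position 2 ('c'): freq=3, skip
  Position 3 ('a'): freq=2, skip
  Position 4 ('a'): freq=2, skip
  Position 5 ('d'): freq=2, skip
  Position 6 ('c'): freq=3, skip
  No unique character found => answer = -1

-1


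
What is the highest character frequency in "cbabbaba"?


Input: cbabbaba
Character counts:
  'a': 3
  'b': 4
  'c': 1
Maximum frequency: 4

4


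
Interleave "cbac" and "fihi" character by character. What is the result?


Interleaving "cbac" and "fihi":
  Position 0: 'c' from first, 'f' from second => "cf"
  Position 1: 'b' from first, 'i' from second => "bi"
  Position 2: 'a' from first, 'h' from second => "ah"
  Position 3: 'c' from first, 'i' from second => "ci"
Result: cfbiahci

cfbiahci


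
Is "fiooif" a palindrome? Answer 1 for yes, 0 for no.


Input: fiooif
Reversed: fiooif
  Compare pos 0 ('f') with pos 5 ('f'): match
  Compare pos 1 ('i') with pos 4 ('i'): match
  Compare pos 2 ('o') with pos 3 ('o'): match
Result: palindrome

1


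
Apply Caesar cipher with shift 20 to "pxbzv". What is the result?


Caesar cipher: shift "pxbzv" by 20
  'p' (pos 15) + 20 = pos 9 = 'j'
  'x' (pos 23) + 20 = pos 17 = 'r'
  'b' (pos 1) + 20 = pos 21 = 'v'
  'z' (pos 25) + 20 = pos 19 = 't'
  'v' (pos 21) + 20 = pos 15 = 'p'
Result: jrvtp

jrvtp


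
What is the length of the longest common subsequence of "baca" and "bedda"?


LCS of "baca" and "bedda"
DP table:
           b    e    d    d    a
      0    0    0    0    0    0
  b   0    1    1    1    1    1
  a   0    1    1    1    1    2
  c   0    1    1    1    1    2
  a   0    1    1    1    1    2
LCS length = dp[4][5] = 2

2


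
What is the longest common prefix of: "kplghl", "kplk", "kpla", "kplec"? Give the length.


Words: kplghl, kplk, kpla, kplec
  Position 0: all 'k' => match
  Position 1: all 'p' => match
  Position 2: all 'l' => match
  Position 3: ('g', 'k', 'a', 'e') => mismatch, stop
LCP = "kpl" (length 3)

3


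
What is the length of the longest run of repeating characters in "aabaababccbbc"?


Input: "aabaababccbbc"
Scanning for longest run:
  Position 1 ('a'): continues run of 'a', length=2
  Position 2 ('b'): new char, reset run to 1
  Position 3 ('a'): new char, reset run to 1
  Position 4 ('a'): continues run of 'a', length=2
  Position 5 ('b'): new char, reset run to 1
  Position 6 ('a'): new char, reset run to 1
  Position 7 ('b'): new char, reset run to 1
  Position 8 ('c'): new char, reset run to 1
  Position 9 ('c'): continues run of 'c', length=2
  Position 10 ('b'): new char, reset run to 1
  Position 11 ('b'): continues run of 'b', length=2
  Position 12 ('c'): new char, reset run to 1
Longest run: 'a' with length 2

2
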